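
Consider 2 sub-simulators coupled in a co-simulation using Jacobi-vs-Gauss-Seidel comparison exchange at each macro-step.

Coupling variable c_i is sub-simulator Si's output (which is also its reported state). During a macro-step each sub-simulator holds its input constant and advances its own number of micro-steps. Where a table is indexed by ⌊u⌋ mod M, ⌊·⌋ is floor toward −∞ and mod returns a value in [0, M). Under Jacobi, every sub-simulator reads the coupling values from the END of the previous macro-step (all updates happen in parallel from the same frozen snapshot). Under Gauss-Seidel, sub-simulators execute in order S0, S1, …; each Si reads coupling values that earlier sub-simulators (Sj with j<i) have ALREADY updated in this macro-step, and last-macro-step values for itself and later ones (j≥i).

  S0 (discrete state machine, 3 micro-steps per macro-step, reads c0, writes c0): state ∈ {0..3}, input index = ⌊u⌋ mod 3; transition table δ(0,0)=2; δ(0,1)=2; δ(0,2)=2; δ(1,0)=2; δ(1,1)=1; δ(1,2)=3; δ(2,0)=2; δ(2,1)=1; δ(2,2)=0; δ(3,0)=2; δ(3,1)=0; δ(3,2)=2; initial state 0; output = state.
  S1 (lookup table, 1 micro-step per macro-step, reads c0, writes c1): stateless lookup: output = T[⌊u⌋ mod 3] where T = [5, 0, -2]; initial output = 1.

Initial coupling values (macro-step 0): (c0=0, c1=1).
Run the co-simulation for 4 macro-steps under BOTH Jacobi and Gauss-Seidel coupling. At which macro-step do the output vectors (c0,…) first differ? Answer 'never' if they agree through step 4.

[Jacobi] macro 1: S0 reads c0=0 → after 3×micro: 2; S1 reads c0=0 → after 1×micro: 5 ⇒ (c0=2, c1=5)
[Jacobi] macro 2: S0 reads c0=2 → after 3×micro: 0; S1 reads c0=2 → after 1×micro: -2 ⇒ (c0=0, c1=-2)
[Jacobi] macro 3: S0 reads c0=0 → after 3×micro: 2; S1 reads c0=0 → after 1×micro: 5 ⇒ (c0=2, c1=5)
[Jacobi] macro 4: S0 reads c0=2 → after 3×micro: 0; S1 reads c0=2 → after 1×micro: -2 ⇒ (c0=0, c1=-2)
[Gauss-Seidel] macro 1: S0 reads c0=0 → after 3×micro: 2; S1 reads c0=2 → after 1×micro: -2 ⇒ (c0=2, c1=-2)
[Gauss-Seidel] macro 2: S0 reads c0=2 → after 3×micro: 0; S1 reads c0=0 → after 1×micro: 5 ⇒ (c0=0, c1=5)
[Gauss-Seidel] macro 3: S0 reads c0=0 → after 3×micro: 2; S1 reads c0=2 → after 1×micro: -2 ⇒ (c0=2, c1=-2)
[Gauss-Seidel] macro 4: S0 reads c0=2 → after 3×micro: 0; S1 reads c0=0 → after 1×micro: 5 ⇒ (c0=0, c1=5)

first divergence at macro-step: 1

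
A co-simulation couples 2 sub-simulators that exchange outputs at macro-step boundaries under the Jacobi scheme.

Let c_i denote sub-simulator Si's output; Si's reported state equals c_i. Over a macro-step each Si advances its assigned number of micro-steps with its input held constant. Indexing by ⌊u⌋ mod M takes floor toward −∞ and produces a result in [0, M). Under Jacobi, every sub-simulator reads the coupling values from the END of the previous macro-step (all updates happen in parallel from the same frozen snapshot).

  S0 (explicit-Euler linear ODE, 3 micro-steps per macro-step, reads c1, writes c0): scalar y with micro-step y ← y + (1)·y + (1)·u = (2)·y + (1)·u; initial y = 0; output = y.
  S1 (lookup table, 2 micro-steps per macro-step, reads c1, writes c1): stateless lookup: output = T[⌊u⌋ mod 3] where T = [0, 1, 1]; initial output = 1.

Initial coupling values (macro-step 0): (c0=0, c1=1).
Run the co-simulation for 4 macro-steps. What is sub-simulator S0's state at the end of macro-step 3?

S0 state at macro-step 3 = 511

macro 1: S0 reads c1=1 → after 3×micro: 7; S1 reads c1=1 → after 2×micro: 1 ⇒ (c0=7, c1=1)
macro 2: S0 reads c1=1 → after 3×micro: 63; S1 reads c1=1 → after 2×micro: 1 ⇒ (c0=63, c1=1)
macro 3: S0 reads c1=1 → after 3×micro: 511; S1 reads c1=1 → after 2×micro: 1 ⇒ (c0=511, c1=1)
macro 4: S0 reads c1=1 → after 3×micro: 4095; S1 reads c1=1 → after 2×micro: 1 ⇒ (c0=4095, c1=1)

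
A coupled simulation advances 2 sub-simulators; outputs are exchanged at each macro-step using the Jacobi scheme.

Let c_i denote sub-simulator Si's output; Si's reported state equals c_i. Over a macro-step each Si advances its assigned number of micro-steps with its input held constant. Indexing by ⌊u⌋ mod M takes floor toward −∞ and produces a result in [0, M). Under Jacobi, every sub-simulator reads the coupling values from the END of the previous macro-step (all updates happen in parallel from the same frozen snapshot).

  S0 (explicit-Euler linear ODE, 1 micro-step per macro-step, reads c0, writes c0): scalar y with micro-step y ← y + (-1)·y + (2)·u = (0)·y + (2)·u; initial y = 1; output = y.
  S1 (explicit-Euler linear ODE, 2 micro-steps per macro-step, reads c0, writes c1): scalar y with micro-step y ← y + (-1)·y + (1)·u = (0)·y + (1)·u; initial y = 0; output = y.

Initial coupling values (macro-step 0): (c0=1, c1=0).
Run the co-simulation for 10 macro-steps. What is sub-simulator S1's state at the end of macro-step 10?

S1 state at macro-step 10 = 512

macro 1: S0 reads c0=1 → after 1×micro: 2; S1 reads c0=1 → after 2×micro: 1 ⇒ (c0=2, c1=1)
macro 2: S0 reads c0=2 → after 1×micro: 4; S1 reads c0=2 → after 2×micro: 2 ⇒ (c0=4, c1=2)
macro 3: S0 reads c0=4 → after 1×micro: 8; S1 reads c0=4 → after 2×micro: 4 ⇒ (c0=8, c1=4)
macro 4: S0 reads c0=8 → after 1×micro: 16; S1 reads c0=8 → after 2×micro: 8 ⇒ (c0=16, c1=8)
macro 5: S0 reads c0=16 → after 1×micro: 32; S1 reads c0=16 → after 2×micro: 16 ⇒ (c0=32, c1=16)
macro 6: S0 reads c0=32 → after 1×micro: 64; S1 reads c0=32 → after 2×micro: 32 ⇒ (c0=64, c1=32)
macro 7: S0 reads c0=64 → after 1×micro: 128; S1 reads c0=64 → after 2×micro: 64 ⇒ (c0=128, c1=64)
macro 8: S0 reads c0=128 → after 1×micro: 256; S1 reads c0=128 → after 2×micro: 128 ⇒ (c0=256, c1=128)
macro 9: S0 reads c0=256 → after 1×micro: 512; S1 reads c0=256 → after 2×micro: 256 ⇒ (c0=512, c1=256)
macro 10: S0 reads c0=512 → after 1×micro: 1024; S1 reads c0=512 → after 2×micro: 512 ⇒ (c0=1024, c1=512)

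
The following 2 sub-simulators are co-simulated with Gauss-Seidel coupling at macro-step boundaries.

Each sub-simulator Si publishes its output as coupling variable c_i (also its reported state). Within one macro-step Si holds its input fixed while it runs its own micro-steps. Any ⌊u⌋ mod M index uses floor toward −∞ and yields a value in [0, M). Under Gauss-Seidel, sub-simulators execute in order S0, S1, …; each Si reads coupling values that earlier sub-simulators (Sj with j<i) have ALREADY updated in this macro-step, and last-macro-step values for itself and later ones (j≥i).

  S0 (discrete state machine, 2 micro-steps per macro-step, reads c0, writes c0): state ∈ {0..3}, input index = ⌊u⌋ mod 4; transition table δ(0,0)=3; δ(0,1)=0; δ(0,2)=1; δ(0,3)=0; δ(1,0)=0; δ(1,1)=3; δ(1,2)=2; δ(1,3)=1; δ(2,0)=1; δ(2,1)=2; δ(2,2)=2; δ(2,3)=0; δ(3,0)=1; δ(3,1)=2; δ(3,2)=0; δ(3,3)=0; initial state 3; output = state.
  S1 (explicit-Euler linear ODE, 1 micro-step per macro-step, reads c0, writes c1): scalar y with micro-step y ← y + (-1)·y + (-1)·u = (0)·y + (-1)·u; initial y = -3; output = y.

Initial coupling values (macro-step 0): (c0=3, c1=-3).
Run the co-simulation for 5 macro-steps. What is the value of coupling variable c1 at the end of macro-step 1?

c1 at macro-step 1 = 0

macro 1: S0 reads c0=3 → after 2×micro: 0; S1 reads c0=0 → after 1×micro: 0 ⇒ (c0=0, c1=0)
macro 2: S0 reads c0=0 → after 2×micro: 1; S1 reads c0=1 → after 1×micro: -1 ⇒ (c0=1, c1=-1)
macro 3: S0 reads c0=1 → after 2×micro: 2; S1 reads c0=2 → after 1×micro: -2 ⇒ (c0=2, c1=-2)
macro 4: S0 reads c0=2 → after 2×micro: 2; S1 reads c0=2 → after 1×micro: -2 ⇒ (c0=2, c1=-2)
macro 5: S0 reads c0=2 → after 2×micro: 2; S1 reads c0=2 → after 1×micro: -2 ⇒ (c0=2, c1=-2)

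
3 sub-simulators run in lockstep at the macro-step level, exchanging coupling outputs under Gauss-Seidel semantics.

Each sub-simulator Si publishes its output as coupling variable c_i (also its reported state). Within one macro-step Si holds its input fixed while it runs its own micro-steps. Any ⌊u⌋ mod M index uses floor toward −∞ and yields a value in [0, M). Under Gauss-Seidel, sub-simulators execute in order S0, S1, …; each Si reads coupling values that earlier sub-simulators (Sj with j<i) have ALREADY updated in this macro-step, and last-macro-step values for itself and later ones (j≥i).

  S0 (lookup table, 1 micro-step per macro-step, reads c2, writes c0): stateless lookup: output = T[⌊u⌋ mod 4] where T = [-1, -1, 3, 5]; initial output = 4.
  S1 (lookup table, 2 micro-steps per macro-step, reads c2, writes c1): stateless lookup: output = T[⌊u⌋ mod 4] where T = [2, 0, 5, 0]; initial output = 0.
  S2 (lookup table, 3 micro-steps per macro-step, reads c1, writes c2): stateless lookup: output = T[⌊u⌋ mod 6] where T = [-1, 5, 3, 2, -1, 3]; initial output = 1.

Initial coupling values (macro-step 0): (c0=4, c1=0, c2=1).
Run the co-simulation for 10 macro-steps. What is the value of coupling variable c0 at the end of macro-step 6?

c0 at macro-step 6 = 5

macro 1: S0 reads c2=1 → after 1×micro: -1; S1 reads c2=1 → after 2×micro: 0; S2 reads c1=0 → after 3×micro: -1 ⇒ (c0=-1, c1=0, c2=-1)
macro 2: S0 reads c2=-1 → after 1×micro: 5; S1 reads c2=-1 → after 2×micro: 0; S2 reads c1=0 → after 3×micro: -1 ⇒ (c0=5, c1=0, c2=-1)
macro 3: S0 reads c2=-1 → after 1×micro: 5; S1 reads c2=-1 → after 2×micro: 0; S2 reads c1=0 → after 3×micro: -1 ⇒ (c0=5, c1=0, c2=-1)
macro 4: S0 reads c2=-1 → after 1×micro: 5; S1 reads c2=-1 → after 2×micro: 0; S2 reads c1=0 → after 3×micro: -1 ⇒ (c0=5, c1=0, c2=-1)
macro 5: S0 reads c2=-1 → after 1×micro: 5; S1 reads c2=-1 → after 2×micro: 0; S2 reads c1=0 → after 3×micro: -1 ⇒ (c0=5, c1=0, c2=-1)
macro 6: S0 reads c2=-1 → after 1×micro: 5; S1 reads c2=-1 → after 2×micro: 0; S2 reads c1=0 → after 3×micro: -1 ⇒ (c0=5, c1=0, c2=-1)
macro 7: S0 reads c2=-1 → after 1×micro: 5; S1 reads c2=-1 → after 2×micro: 0; S2 reads c1=0 → after 3×micro: -1 ⇒ (c0=5, c1=0, c2=-1)
macro 8: S0 reads c2=-1 → after 1×micro: 5; S1 reads c2=-1 → after 2×micro: 0; S2 reads c1=0 → after 3×micro: -1 ⇒ (c0=5, c1=0, c2=-1)
macro 9: S0 reads c2=-1 → after 1×micro: 5; S1 reads c2=-1 → after 2×micro: 0; S2 reads c1=0 → after 3×micro: -1 ⇒ (c0=5, c1=0, c2=-1)
macro 10: S0 reads c2=-1 → after 1×micro: 5; S1 reads c2=-1 → after 2×micro: 0; S2 reads c1=0 → after 3×micro: -1 ⇒ (c0=5, c1=0, c2=-1)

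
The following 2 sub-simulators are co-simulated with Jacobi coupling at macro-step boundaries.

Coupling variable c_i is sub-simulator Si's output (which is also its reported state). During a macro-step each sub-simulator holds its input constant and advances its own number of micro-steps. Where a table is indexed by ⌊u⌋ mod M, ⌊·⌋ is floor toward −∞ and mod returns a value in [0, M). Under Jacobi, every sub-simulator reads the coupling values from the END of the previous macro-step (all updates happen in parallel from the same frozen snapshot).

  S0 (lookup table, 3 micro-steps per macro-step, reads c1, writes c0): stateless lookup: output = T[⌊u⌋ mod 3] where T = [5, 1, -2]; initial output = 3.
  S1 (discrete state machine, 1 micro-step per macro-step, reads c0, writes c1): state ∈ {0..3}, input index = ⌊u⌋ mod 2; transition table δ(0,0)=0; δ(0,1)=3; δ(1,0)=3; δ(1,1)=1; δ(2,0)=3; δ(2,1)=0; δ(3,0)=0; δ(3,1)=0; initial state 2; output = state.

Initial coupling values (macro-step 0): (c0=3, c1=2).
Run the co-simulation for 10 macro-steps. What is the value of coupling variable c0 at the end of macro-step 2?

macro 1: S0 reads c1=2 → after 3×micro: -2; S1 reads c0=3 → after 1×micro: 0 ⇒ (c0=-2, c1=0)
macro 2: S0 reads c1=0 → after 3×micro: 5; S1 reads c0=-2 → after 1×micro: 0 ⇒ (c0=5, c1=0)
macro 3: S0 reads c1=0 → after 3×micro: 5; S1 reads c0=5 → after 1×micro: 3 ⇒ (c0=5, c1=3)
macro 4: S0 reads c1=3 → after 3×micro: 5; S1 reads c0=5 → after 1×micro: 0 ⇒ (c0=5, c1=0)
macro 5: S0 reads c1=0 → after 3×micro: 5; S1 reads c0=5 → after 1×micro: 3 ⇒ (c0=5, c1=3)
macro 6: S0 reads c1=3 → after 3×micro: 5; S1 reads c0=5 → after 1×micro: 0 ⇒ (c0=5, c1=0)
macro 7: S0 reads c1=0 → after 3×micro: 5; S1 reads c0=5 → after 1×micro: 3 ⇒ (c0=5, c1=3)
macro 8: S0 reads c1=3 → after 3×micro: 5; S1 reads c0=5 → after 1×micro: 0 ⇒ (c0=5, c1=0)
macro 9: S0 reads c1=0 → after 3×micro: 5; S1 reads c0=5 → after 1×micro: 3 ⇒ (c0=5, c1=3)
macro 10: S0 reads c1=3 → after 3×micro: 5; S1 reads c0=5 → after 1×micro: 0 ⇒ (c0=5, c1=0)

c0 at macro-step 2 = 5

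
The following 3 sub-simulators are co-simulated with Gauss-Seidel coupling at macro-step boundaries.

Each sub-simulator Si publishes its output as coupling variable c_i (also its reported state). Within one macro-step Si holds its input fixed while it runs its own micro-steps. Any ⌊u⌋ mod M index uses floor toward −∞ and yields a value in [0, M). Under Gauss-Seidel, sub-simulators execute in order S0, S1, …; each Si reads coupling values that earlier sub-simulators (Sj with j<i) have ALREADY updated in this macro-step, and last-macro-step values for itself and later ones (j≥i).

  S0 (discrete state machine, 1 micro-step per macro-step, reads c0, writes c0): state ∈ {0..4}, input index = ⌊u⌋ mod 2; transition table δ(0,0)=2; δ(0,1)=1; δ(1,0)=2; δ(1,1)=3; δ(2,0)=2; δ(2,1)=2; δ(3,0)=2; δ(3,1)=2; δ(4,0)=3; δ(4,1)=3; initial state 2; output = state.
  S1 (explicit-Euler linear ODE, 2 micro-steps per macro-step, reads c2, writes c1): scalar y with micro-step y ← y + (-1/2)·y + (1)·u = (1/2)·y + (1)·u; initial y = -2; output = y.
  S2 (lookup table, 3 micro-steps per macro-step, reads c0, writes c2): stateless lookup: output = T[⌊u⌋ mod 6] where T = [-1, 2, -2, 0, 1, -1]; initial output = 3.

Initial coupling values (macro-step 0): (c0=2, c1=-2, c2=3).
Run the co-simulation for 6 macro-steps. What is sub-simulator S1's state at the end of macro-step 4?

macro 1: S0 reads c0=2 → after 1×micro: 2; S1 reads c2=3 → after 2×micro: 4; S2 reads c0=2 → after 3×micro: -2 ⇒ (c0=2, c1=4, c2=-2)
macro 2: S0 reads c0=2 → after 1×micro: 2; S1 reads c2=-2 → after 2×micro: -2; S2 reads c0=2 → after 3×micro: -2 ⇒ (c0=2, c1=-2, c2=-2)
macro 3: S0 reads c0=2 → after 1×micro: 2; S1 reads c2=-2 → after 2×micro: -7/2; S2 reads c0=2 → after 3×micro: -2 ⇒ (c0=2, c1=-7/2, c2=-2)
macro 4: S0 reads c0=2 → after 1×micro: 2; S1 reads c2=-2 → after 2×micro: -31/8; S2 reads c0=2 → after 3×micro: -2 ⇒ (c0=2, c1=-31/8, c2=-2)
macro 5: S0 reads c0=2 → after 1×micro: 2; S1 reads c2=-2 → after 2×micro: -127/32; S2 reads c0=2 → after 3×micro: -2 ⇒ (c0=2, c1=-127/32, c2=-2)
macro 6: S0 reads c0=2 → after 1×micro: 2; S1 reads c2=-2 → after 2×micro: -511/128; S2 reads c0=2 → after 3×micro: -2 ⇒ (c0=2, c1=-511/128, c2=-2)

S1 state at macro-step 4 = -31/8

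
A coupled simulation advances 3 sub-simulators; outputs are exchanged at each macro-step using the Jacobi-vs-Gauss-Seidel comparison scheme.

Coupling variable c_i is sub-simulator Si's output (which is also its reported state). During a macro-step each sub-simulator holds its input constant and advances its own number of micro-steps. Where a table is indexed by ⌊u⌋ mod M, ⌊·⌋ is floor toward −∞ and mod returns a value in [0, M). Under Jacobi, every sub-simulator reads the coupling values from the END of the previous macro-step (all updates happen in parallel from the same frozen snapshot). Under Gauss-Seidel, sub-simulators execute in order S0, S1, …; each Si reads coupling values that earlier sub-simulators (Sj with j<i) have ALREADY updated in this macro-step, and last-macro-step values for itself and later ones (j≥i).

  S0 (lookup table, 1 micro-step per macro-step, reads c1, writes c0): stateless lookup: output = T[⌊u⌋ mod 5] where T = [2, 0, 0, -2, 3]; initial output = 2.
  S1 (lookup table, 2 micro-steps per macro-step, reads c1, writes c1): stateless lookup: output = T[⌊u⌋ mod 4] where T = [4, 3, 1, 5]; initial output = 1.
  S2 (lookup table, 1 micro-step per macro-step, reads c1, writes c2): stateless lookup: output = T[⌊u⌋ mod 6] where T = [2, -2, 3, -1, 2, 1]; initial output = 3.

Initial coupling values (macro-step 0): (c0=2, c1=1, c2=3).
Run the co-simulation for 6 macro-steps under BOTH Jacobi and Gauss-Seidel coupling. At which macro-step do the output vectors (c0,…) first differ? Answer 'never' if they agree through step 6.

first divergence at macro-step: 1

[Jacobi] macro 1: S0 reads c1=1 → after 1×micro: 0; S1 reads c1=1 → after 2×micro: 3; S2 reads c1=1 → after 1×micro: -2 ⇒ (c0=0, c1=3, c2=-2)
[Jacobi] macro 2: S0 reads c1=3 → after 1×micro: -2; S1 reads c1=3 → after 2×micro: 5; S2 reads c1=3 → after 1×micro: -1 ⇒ (c0=-2, c1=5, c2=-1)
[Jacobi] macro 3: S0 reads c1=5 → after 1×micro: 2; S1 reads c1=5 → after 2×micro: 3; S2 reads c1=5 → after 1×micro: 1 ⇒ (c0=2, c1=3, c2=1)
[Jacobi] macro 4: S0 reads c1=3 → after 1×micro: -2; S1 reads c1=3 → after 2×micro: 5; S2 reads c1=3 → after 1×micro: -1 ⇒ (c0=-2, c1=5, c2=-1)
[Jacobi] macro 5: S0 reads c1=5 → after 1×micro: 2; S1 reads c1=5 → after 2×micro: 3; S2 reads c1=5 → after 1×micro: 1 ⇒ (c0=2, c1=3, c2=1)
[Jacobi] macro 6: S0 reads c1=3 → after 1×micro: -2; S1 reads c1=3 → after 2×micro: 5; S2 reads c1=3 → after 1×micro: -1 ⇒ (c0=-2, c1=5, c2=-1)
[Gauss-Seidel] macro 1: S0 reads c1=1 → after 1×micro: 0; S1 reads c1=1 → after 2×micro: 3; S2 reads c1=3 → after 1×micro: -1 ⇒ (c0=0, c1=3, c2=-1)
[Gauss-Seidel] macro 2: S0 reads c1=3 → after 1×micro: -2; S1 reads c1=3 → after 2×micro: 5; S2 reads c1=5 → after 1×micro: 1 ⇒ (c0=-2, c1=5, c2=1)
[Gauss-Seidel] macro 3: S0 reads c1=5 → after 1×micro: 2; S1 reads c1=5 → after 2×micro: 3; S2 reads c1=3 → after 1×micro: -1 ⇒ (c0=2, c1=3, c2=-1)
[Gauss-Seidel] macro 4: S0 reads c1=3 → after 1×micro: -2; S1 reads c1=3 → after 2×micro: 5; S2 reads c1=5 → after 1×micro: 1 ⇒ (c0=-2, c1=5, c2=1)
[Gauss-Seidel] macro 5: S0 reads c1=5 → after 1×micro: 2; S1 reads c1=5 → after 2×micro: 3; S2 reads c1=3 → after 1×micro: -1 ⇒ (c0=2, c1=3, c2=-1)
[Gauss-Seidel] macro 6: S0 reads c1=3 → after 1×micro: -2; S1 reads c1=3 → after 2×micro: 5; S2 reads c1=5 → after 1×micro: 1 ⇒ (c0=-2, c1=5, c2=1)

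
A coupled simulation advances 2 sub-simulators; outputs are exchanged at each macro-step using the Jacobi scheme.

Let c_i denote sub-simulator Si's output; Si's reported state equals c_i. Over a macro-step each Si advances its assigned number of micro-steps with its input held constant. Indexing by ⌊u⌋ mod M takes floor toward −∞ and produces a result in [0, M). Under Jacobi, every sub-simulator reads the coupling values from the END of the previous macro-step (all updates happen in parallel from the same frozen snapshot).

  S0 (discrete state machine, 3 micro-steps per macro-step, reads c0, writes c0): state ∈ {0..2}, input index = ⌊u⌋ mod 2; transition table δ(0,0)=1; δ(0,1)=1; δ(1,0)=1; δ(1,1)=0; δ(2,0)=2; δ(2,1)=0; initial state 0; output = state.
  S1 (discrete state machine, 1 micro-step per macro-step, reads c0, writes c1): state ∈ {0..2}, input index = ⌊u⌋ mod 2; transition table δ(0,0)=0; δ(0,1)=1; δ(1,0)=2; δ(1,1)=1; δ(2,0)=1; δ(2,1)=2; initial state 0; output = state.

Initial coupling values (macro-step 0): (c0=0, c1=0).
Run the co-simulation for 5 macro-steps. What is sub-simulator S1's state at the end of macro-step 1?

S1 state at macro-step 1 = 0

macro 1: S0 reads c0=0 → after 3×micro: 1; S1 reads c0=0 → after 1×micro: 0 ⇒ (c0=1, c1=0)
macro 2: S0 reads c0=1 → after 3×micro: 0; S1 reads c0=1 → after 1×micro: 1 ⇒ (c0=0, c1=1)
macro 3: S0 reads c0=0 → after 3×micro: 1; S1 reads c0=0 → after 1×micro: 2 ⇒ (c0=1, c1=2)
macro 4: S0 reads c0=1 → after 3×micro: 0; S1 reads c0=1 → after 1×micro: 2 ⇒ (c0=0, c1=2)
macro 5: S0 reads c0=0 → after 3×micro: 1; S1 reads c0=0 → after 1×micro: 1 ⇒ (c0=1, c1=1)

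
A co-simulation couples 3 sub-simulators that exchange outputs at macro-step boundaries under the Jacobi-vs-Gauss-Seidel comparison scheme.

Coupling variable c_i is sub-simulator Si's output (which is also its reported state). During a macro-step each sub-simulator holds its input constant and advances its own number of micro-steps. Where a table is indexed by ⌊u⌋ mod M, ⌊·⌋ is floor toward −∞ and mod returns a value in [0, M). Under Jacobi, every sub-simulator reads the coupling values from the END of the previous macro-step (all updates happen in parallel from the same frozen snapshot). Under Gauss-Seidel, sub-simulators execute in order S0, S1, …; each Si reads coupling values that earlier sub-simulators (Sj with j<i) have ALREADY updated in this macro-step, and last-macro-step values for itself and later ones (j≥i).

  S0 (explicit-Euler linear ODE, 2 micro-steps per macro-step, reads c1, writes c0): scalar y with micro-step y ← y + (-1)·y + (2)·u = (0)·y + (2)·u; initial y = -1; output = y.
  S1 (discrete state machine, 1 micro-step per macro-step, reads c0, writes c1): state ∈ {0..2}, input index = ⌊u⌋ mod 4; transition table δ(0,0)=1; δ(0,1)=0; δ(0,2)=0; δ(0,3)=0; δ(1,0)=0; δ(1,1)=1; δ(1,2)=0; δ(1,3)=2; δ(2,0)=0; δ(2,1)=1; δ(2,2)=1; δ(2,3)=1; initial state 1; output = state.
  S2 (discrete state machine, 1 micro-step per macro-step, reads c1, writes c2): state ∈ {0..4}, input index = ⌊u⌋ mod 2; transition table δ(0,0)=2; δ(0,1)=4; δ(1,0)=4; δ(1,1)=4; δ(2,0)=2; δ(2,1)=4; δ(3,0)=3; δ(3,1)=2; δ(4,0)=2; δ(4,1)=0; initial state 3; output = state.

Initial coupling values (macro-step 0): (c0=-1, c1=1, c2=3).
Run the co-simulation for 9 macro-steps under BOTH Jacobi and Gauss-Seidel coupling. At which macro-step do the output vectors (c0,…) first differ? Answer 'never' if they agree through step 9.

[Jacobi] macro 1: S0 reads c1=1 → after 2×micro: 2; S1 reads c0=-1 → after 1×micro: 2; S2 reads c1=1 → after 1×micro: 2 ⇒ (c0=2, c1=2, c2=2)
[Jacobi] macro 2: S0 reads c1=2 → after 2×micro: 4; S1 reads c0=2 → after 1×micro: 1; S2 reads c1=2 → after 1×micro: 2 ⇒ (c0=4, c1=1, c2=2)
[Jacobi] macro 3: S0 reads c1=1 → after 2×micro: 2; S1 reads c0=4 → after 1×micro: 0; S2 reads c1=1 → after 1×micro: 4 ⇒ (c0=2, c1=0, c2=4)
[Jacobi] macro 4: S0 reads c1=0 → after 2×micro: 0; S1 reads c0=2 → after 1×micro: 0; S2 reads c1=0 → after 1×micro: 2 ⇒ (c0=0, c1=0, c2=2)
[Jacobi] macro 5: S0 reads c1=0 → after 2×micro: 0; S1 reads c0=0 → after 1×micro: 1; S2 reads c1=0 → after 1×micro: 2 ⇒ (c0=0, c1=1, c2=2)
[Jacobi] macro 6: S0 reads c1=1 → after 2×micro: 2; S1 reads c0=0 → after 1×micro: 0; S2 reads c1=1 → after 1×micro: 4 ⇒ (c0=2, c1=0, c2=4)
[Jacobi] macro 7: S0 reads c1=0 → after 2×micro: 0; S1 reads c0=2 → after 1×micro: 0; S2 reads c1=0 → after 1×micro: 2 ⇒ (c0=0, c1=0, c2=2)
[Jacobi] macro 8: S0 reads c1=0 → after 2×micro: 0; S1 reads c0=0 → after 1×micro: 1; S2 reads c1=0 → after 1×micro: 2 ⇒ (c0=0, c1=1, c2=2)
[Jacobi] macro 9: S0 reads c1=1 → after 2×micro: 2; S1 reads c0=0 → after 1×micro: 0; S2 reads c1=1 → after 1×micro: 4 ⇒ (c0=2, c1=0, c2=4)
[Gauss-Seidel] macro 1: S0 reads c1=1 → after 2×micro: 2; S1 reads c0=2 → after 1×micro: 0; S2 reads c1=0 → after 1×micro: 3 ⇒ (c0=2, c1=0, c2=3)
[Gauss-Seidel] macro 2: S0 reads c1=0 → after 2×micro: 0; S1 reads c0=0 → after 1×micro: 1; S2 reads c1=1 → after 1×micro: 2 ⇒ (c0=0, c1=1, c2=2)
[Gauss-Seidel] macro 3: S0 reads c1=1 → after 2×micro: 2; S1 reads c0=2 → after 1×micro: 0; S2 reads c1=0 → after 1×micro: 2 ⇒ (c0=2, c1=0, c2=2)
[Gauss-Seidel] macro 4: S0 reads c1=0 → after 2×micro: 0; S1 reads c0=0 → after 1×micro: 1; S2 reads c1=1 → after 1×micro: 4 ⇒ (c0=0, c1=1, c2=4)
[Gauss-Seidel] macro 5: S0 reads c1=1 → after 2×micro: 2; S1 reads c0=2 → after 1×micro: 0; S2 reads c1=0 → after 1×micro: 2 ⇒ (c0=2, c1=0, c2=2)
[Gauss-Seidel] macro 6: S0 reads c1=0 → after 2×micro: 0; S1 reads c0=0 → after 1×micro: 1; S2 reads c1=1 → after 1×micro: 4 ⇒ (c0=0, c1=1, c2=4)
[Gauss-Seidel] macro 7: S0 reads c1=1 → after 2×micro: 2; S1 reads c0=2 → after 1×micro: 0; S2 reads c1=0 → after 1×micro: 2 ⇒ (c0=2, c1=0, c2=2)
[Gauss-Seidel] macro 8: S0 reads c1=0 → after 2×micro: 0; S1 reads c0=0 → after 1×micro: 1; S2 reads c1=1 → after 1×micro: 4 ⇒ (c0=0, c1=1, c2=4)
[Gauss-Seidel] macro 9: S0 reads c1=1 → after 2×micro: 2; S1 reads c0=2 → after 1×micro: 0; S2 reads c1=0 → after 1×micro: 2 ⇒ (c0=2, c1=0, c2=2)

first divergence at macro-step: 1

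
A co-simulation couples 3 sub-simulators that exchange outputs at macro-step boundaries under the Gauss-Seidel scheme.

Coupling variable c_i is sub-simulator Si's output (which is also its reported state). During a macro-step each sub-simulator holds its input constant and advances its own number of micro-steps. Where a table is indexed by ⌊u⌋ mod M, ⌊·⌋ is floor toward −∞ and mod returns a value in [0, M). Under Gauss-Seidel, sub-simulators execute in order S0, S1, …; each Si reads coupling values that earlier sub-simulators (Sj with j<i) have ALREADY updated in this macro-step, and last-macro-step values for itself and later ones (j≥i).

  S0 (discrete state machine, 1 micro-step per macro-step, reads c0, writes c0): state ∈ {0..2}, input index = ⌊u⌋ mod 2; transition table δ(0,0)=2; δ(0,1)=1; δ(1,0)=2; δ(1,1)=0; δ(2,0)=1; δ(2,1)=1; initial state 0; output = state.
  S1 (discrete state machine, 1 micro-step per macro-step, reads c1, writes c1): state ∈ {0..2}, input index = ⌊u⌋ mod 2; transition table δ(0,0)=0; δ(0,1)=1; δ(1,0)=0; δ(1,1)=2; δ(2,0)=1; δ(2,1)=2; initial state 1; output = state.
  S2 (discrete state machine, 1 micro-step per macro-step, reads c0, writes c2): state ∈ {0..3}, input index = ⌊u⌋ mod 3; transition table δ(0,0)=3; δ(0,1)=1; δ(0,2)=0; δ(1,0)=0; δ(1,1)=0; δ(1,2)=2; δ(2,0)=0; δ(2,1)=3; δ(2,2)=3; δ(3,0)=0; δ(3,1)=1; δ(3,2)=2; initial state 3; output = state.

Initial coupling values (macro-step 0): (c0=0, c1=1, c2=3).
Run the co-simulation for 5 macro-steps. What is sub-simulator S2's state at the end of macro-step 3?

S2 state at macro-step 3 = 0

macro 1: S0 reads c0=0 → after 1×micro: 2; S1 reads c1=1 → after 1×micro: 2; S2 reads c0=2 → after 1×micro: 2 ⇒ (c0=2, c1=2, c2=2)
macro 2: S0 reads c0=2 → after 1×micro: 1; S1 reads c1=2 → after 1×micro: 1; S2 reads c0=1 → after 1×micro: 3 ⇒ (c0=1, c1=1, c2=3)
macro 3: S0 reads c0=1 → after 1×micro: 0; S1 reads c1=1 → after 1×micro: 2; S2 reads c0=0 → after 1×micro: 0 ⇒ (c0=0, c1=2, c2=0)
macro 4: S0 reads c0=0 → after 1×micro: 2; S1 reads c1=2 → after 1×micro: 1; S2 reads c0=2 → after 1×micro: 0 ⇒ (c0=2, c1=1, c2=0)
macro 5: S0 reads c0=2 → after 1×micro: 1; S1 reads c1=1 → after 1×micro: 2; S2 reads c0=1 → after 1×micro: 1 ⇒ (c0=1, c1=2, c2=1)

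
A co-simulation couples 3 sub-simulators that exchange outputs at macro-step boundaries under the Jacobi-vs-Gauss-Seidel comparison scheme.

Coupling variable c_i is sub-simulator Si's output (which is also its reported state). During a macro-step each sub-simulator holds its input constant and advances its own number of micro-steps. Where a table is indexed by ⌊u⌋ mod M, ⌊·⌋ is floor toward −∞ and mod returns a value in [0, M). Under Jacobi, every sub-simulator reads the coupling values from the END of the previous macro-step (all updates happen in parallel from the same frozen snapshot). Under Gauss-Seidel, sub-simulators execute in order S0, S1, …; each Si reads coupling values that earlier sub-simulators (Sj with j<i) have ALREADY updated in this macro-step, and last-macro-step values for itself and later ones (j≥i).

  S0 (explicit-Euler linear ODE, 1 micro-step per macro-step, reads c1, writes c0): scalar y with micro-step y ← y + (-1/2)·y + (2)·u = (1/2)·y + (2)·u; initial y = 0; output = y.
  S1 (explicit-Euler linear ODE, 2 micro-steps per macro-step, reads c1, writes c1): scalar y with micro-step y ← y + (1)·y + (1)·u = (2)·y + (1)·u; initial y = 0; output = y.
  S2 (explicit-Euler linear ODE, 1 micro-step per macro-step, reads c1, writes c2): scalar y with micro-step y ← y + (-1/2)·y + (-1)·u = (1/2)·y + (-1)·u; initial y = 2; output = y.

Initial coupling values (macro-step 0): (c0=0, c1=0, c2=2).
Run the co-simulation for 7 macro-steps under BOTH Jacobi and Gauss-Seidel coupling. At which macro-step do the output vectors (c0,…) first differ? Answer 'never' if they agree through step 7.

first divergence at macro-step: never

[Jacobi] macro 1: S0 reads c1=0 → after 1×micro: 0; S1 reads c1=0 → after 2×micro: 0; S2 reads c1=0 → after 1×micro: 1 ⇒ (c0=0, c1=0, c2=1)
[Jacobi] macro 2: S0 reads c1=0 → after 1×micro: 0; S1 reads c1=0 → after 2×micro: 0; S2 reads c1=0 → after 1×micro: 1/2 ⇒ (c0=0, c1=0, c2=1/2)
[Jacobi] macro 3: S0 reads c1=0 → after 1×micro: 0; S1 reads c1=0 → after 2×micro: 0; S2 reads c1=0 → after 1×micro: 1/4 ⇒ (c0=0, c1=0, c2=1/4)
[Jacobi] macro 4: S0 reads c1=0 → after 1×micro: 0; S1 reads c1=0 → after 2×micro: 0; S2 reads c1=0 → after 1×micro: 1/8 ⇒ (c0=0, c1=0, c2=1/8)
[Jacobi] macro 5: S0 reads c1=0 → after 1×micro: 0; S1 reads c1=0 → after 2×micro: 0; S2 reads c1=0 → after 1×micro: 1/16 ⇒ (c0=0, c1=0, c2=1/16)
[Jacobi] macro 6: S0 reads c1=0 → after 1×micro: 0; S1 reads c1=0 → after 2×micro: 0; S2 reads c1=0 → after 1×micro: 1/32 ⇒ (c0=0, c1=0, c2=1/32)
[Jacobi] macro 7: S0 reads c1=0 → after 1×micro: 0; S1 reads c1=0 → after 2×micro: 0; S2 reads c1=0 → after 1×micro: 1/64 ⇒ (c0=0, c1=0, c2=1/64)
[Gauss-Seidel] macro 1: S0 reads c1=0 → after 1×micro: 0; S1 reads c1=0 → after 2×micro: 0; S2 reads c1=0 → after 1×micro: 1 ⇒ (c0=0, c1=0, c2=1)
[Gauss-Seidel] macro 2: S0 reads c1=0 → after 1×micro: 0; S1 reads c1=0 → after 2×micro: 0; S2 reads c1=0 → after 1×micro: 1/2 ⇒ (c0=0, c1=0, c2=1/2)
[Gauss-Seidel] macro 3: S0 reads c1=0 → after 1×micro: 0; S1 reads c1=0 → after 2×micro: 0; S2 reads c1=0 → after 1×micro: 1/4 ⇒ (c0=0, c1=0, c2=1/4)
[Gauss-Seidel] macro 4: S0 reads c1=0 → after 1×micro: 0; S1 reads c1=0 → after 2×micro: 0; S2 reads c1=0 → after 1×micro: 1/8 ⇒ (c0=0, c1=0, c2=1/8)
[Gauss-Seidel] macro 5: S0 reads c1=0 → after 1×micro: 0; S1 reads c1=0 → after 2×micro: 0; S2 reads c1=0 → after 1×micro: 1/16 ⇒ (c0=0, c1=0, c2=1/16)
[Gauss-Seidel] macro 6: S0 reads c1=0 → after 1×micro: 0; S1 reads c1=0 → after 2×micro: 0; S2 reads c1=0 → after 1×micro: 1/32 ⇒ (c0=0, c1=0, c2=1/32)
[Gauss-Seidel] macro 7: S0 reads c1=0 → after 1×micro: 0; S1 reads c1=0 → after 2×micro: 0; S2 reads c1=0 → after 1×micro: 1/64 ⇒ (c0=0, c1=0, c2=1/64)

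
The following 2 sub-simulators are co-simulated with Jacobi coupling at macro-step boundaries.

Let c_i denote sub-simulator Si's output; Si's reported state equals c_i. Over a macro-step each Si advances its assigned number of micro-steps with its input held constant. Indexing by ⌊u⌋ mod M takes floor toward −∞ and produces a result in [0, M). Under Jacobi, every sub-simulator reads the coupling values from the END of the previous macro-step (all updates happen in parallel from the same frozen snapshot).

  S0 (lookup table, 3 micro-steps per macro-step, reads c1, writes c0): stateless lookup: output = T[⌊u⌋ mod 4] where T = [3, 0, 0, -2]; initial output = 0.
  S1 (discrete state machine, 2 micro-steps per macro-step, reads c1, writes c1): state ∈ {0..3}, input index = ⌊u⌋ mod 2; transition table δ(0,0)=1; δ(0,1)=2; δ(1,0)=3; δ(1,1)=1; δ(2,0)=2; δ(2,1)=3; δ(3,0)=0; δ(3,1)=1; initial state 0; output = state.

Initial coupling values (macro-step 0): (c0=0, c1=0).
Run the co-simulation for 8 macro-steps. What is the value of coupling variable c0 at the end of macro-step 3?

c0 at macro-step 3 = 0

macro 1: S0 reads c1=0 → after 3×micro: 3; S1 reads c1=0 → after 2×micro: 3 ⇒ (c0=3, c1=3)
macro 2: S0 reads c1=3 → after 3×micro: -2; S1 reads c1=3 → after 2×micro: 1 ⇒ (c0=-2, c1=1)
macro 3: S0 reads c1=1 → after 3×micro: 0; S1 reads c1=1 → after 2×micro: 1 ⇒ (c0=0, c1=1)
macro 4: S0 reads c1=1 → after 3×micro: 0; S1 reads c1=1 → after 2×micro: 1 ⇒ (c0=0, c1=1)
macro 5: S0 reads c1=1 → after 3×micro: 0; S1 reads c1=1 → after 2×micro: 1 ⇒ (c0=0, c1=1)
macro 6: S0 reads c1=1 → after 3×micro: 0; S1 reads c1=1 → after 2×micro: 1 ⇒ (c0=0, c1=1)
macro 7: S0 reads c1=1 → after 3×micro: 0; S1 reads c1=1 → after 2×micro: 1 ⇒ (c0=0, c1=1)
macro 8: S0 reads c1=1 → after 3×micro: 0; S1 reads c1=1 → after 2×micro: 1 ⇒ (c0=0, c1=1)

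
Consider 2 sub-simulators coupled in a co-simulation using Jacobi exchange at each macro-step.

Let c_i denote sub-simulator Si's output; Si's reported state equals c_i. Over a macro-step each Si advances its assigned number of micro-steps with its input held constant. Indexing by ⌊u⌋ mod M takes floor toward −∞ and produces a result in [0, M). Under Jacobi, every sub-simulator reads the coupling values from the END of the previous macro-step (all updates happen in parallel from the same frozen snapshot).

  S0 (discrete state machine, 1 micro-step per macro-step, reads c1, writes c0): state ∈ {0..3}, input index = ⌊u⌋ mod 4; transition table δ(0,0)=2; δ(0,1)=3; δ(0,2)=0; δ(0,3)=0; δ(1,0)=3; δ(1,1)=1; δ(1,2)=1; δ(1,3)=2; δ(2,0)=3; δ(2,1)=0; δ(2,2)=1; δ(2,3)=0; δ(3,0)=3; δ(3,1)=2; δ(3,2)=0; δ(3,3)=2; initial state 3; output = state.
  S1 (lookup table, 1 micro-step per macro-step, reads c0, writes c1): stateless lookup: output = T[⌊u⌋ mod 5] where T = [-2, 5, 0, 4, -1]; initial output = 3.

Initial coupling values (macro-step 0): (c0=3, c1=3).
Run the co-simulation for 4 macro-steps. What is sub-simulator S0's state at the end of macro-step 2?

S0 state at macro-step 2 = 3

macro 1: S0 reads c1=3 → after 1×micro: 2; S1 reads c0=3 → after 1×micro: 4 ⇒ (c0=2, c1=4)
macro 2: S0 reads c1=4 → after 1×micro: 3; S1 reads c0=2 → after 1×micro: 0 ⇒ (c0=3, c1=0)
macro 3: S0 reads c1=0 → after 1×micro: 3; S1 reads c0=3 → after 1×micro: 4 ⇒ (c0=3, c1=4)
macro 4: S0 reads c1=4 → after 1×micro: 3; S1 reads c0=3 → after 1×micro: 4 ⇒ (c0=3, c1=4)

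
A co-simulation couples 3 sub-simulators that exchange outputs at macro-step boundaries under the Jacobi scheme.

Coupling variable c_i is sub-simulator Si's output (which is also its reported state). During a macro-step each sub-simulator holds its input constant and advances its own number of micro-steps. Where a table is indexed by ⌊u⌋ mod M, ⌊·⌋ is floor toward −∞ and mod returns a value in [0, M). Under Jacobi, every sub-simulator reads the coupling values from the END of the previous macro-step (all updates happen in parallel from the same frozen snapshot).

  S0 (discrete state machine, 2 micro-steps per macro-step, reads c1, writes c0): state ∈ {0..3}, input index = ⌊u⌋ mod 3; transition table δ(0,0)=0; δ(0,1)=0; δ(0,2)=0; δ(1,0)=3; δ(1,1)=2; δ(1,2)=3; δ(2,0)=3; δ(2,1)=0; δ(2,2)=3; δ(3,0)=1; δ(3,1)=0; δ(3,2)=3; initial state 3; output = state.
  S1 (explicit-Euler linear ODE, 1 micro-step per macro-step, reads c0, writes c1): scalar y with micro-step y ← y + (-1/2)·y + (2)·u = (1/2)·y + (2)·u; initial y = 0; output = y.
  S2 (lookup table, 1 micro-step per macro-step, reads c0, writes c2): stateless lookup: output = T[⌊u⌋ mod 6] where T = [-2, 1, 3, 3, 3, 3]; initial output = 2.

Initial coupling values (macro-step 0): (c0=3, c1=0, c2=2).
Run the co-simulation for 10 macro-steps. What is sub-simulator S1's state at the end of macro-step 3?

S1 state at macro-step 3 = 21/2

macro 1: S0 reads c1=0 → after 2×micro: 3; S1 reads c0=3 → after 1×micro: 6; S2 reads c0=3 → after 1×micro: 3 ⇒ (c0=3, c1=6, c2=3)
macro 2: S0 reads c1=6 → after 2×micro: 3; S1 reads c0=3 → after 1×micro: 9; S2 reads c0=3 → after 1×micro: 3 ⇒ (c0=3, c1=9, c2=3)
macro 3: S0 reads c1=9 → after 2×micro: 3; S1 reads c0=3 → after 1×micro: 21/2; S2 reads c0=3 → after 1×micro: 3 ⇒ (c0=3, c1=21/2, c2=3)
macro 4: S0 reads c1=21/2 → after 2×micro: 0; S1 reads c0=3 → after 1×micro: 45/4; S2 reads c0=3 → after 1×micro: 3 ⇒ (c0=0, c1=45/4, c2=3)
macro 5: S0 reads c1=45/4 → after 2×micro: 0; S1 reads c0=0 → after 1×micro: 45/8; S2 reads c0=0 → after 1×micro: -2 ⇒ (c0=0, c1=45/8, c2=-2)
macro 6: S0 reads c1=45/8 → after 2×micro: 0; S1 reads c0=0 → after 1×micro: 45/16; S2 reads c0=0 → after 1×micro: -2 ⇒ (c0=0, c1=45/16, c2=-2)
macro 7: S0 reads c1=45/16 → after 2×micro: 0; S1 reads c0=0 → after 1×micro: 45/32; S2 reads c0=0 → after 1×micro: -2 ⇒ (c0=0, c1=45/32, c2=-2)
macro 8: S0 reads c1=45/32 → after 2×micro: 0; S1 reads c0=0 → after 1×micro: 45/64; S2 reads c0=0 → after 1×micro: -2 ⇒ (c0=0, c1=45/64, c2=-2)
macro 9: S0 reads c1=45/64 → after 2×micro: 0; S1 reads c0=0 → after 1×micro: 45/128; S2 reads c0=0 → after 1×micro: -2 ⇒ (c0=0, c1=45/128, c2=-2)
macro 10: S0 reads c1=45/128 → after 2×micro: 0; S1 reads c0=0 → after 1×micro: 45/256; S2 reads c0=0 → after 1×micro: -2 ⇒ (c0=0, c1=45/256, c2=-2)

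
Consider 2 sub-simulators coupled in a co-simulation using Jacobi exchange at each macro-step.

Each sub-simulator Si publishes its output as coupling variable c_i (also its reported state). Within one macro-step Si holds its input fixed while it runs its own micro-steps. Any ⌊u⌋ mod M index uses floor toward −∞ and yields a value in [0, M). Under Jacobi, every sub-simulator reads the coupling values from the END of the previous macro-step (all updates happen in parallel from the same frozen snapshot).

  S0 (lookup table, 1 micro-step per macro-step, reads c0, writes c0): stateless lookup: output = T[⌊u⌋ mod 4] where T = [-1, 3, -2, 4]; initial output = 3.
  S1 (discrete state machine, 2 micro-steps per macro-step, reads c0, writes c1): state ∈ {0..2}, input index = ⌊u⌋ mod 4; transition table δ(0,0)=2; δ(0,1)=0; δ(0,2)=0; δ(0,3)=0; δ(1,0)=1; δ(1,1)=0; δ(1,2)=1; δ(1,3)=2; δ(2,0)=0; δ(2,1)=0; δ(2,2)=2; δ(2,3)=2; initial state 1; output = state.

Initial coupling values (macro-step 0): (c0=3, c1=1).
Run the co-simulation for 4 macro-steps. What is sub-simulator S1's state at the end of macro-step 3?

macro 1: S0 reads c0=3 → after 1×micro: 4; S1 reads c0=3 → after 2×micro: 2 ⇒ (c0=4, c1=2)
macro 2: S0 reads c0=4 → after 1×micro: -1; S1 reads c0=4 → after 2×micro: 2 ⇒ (c0=-1, c1=2)
macro 3: S0 reads c0=-1 → after 1×micro: 4; S1 reads c0=-1 → after 2×micro: 2 ⇒ (c0=4, c1=2)
macro 4: S0 reads c0=4 → after 1×micro: -1; S1 reads c0=4 → after 2×micro: 2 ⇒ (c0=-1, c1=2)

S1 state at macro-step 3 = 2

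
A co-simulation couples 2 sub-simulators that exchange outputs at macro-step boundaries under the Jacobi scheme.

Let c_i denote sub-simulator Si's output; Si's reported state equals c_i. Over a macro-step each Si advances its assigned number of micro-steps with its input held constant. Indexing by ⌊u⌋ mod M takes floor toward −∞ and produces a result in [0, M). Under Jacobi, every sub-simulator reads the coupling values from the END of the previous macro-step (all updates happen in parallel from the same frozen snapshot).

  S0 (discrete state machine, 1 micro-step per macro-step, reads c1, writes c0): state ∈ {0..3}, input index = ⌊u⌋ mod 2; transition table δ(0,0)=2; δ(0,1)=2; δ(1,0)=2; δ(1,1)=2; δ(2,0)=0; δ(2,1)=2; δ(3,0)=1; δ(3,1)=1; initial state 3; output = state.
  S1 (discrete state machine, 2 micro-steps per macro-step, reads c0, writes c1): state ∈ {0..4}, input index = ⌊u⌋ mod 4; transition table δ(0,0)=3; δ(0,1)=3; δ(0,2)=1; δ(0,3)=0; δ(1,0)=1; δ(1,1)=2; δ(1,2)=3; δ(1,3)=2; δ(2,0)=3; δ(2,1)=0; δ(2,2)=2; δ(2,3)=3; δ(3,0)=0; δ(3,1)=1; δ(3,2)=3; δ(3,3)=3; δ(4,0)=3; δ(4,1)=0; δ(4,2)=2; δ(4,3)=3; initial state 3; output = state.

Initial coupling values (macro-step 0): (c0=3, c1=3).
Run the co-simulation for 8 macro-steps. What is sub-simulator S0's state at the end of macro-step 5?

S0 state at macro-step 5 = 0

macro 1: S0 reads c1=3 → after 1×micro: 1; S1 reads c0=3 → after 2×micro: 3 ⇒ (c0=1, c1=3)
macro 2: S0 reads c1=3 → after 1×micro: 2; S1 reads c0=1 → after 2×micro: 2 ⇒ (c0=2, c1=2)
macro 3: S0 reads c1=2 → after 1×micro: 0; S1 reads c0=2 → after 2×micro: 2 ⇒ (c0=0, c1=2)
macro 4: S0 reads c1=2 → after 1×micro: 2; S1 reads c0=0 → after 2×micro: 0 ⇒ (c0=2, c1=0)
macro 5: S0 reads c1=0 → after 1×micro: 0; S1 reads c0=2 → after 2×micro: 3 ⇒ (c0=0, c1=3)
macro 6: S0 reads c1=3 → after 1×micro: 2; S1 reads c0=0 → after 2×micro: 3 ⇒ (c0=2, c1=3)
macro 7: S0 reads c1=3 → after 1×micro: 2; S1 reads c0=2 → after 2×micro: 3 ⇒ (c0=2, c1=3)
macro 8: S0 reads c1=3 → after 1×micro: 2; S1 reads c0=2 → after 2×micro: 3 ⇒ (c0=2, c1=3)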